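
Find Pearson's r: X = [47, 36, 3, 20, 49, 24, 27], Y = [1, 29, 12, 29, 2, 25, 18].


Mean X = 29.4286, Mean Y = 16.5714
SD X = 14.917460, SD Y = 11.069355
Cov = -74.673469
r = -74.673469/(14.917460*11.069355) = -0.4522

r = -0.4522


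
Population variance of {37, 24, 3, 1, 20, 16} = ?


Mean = 16.8333
Squared deviations: 406.6944, 51.3611, 191.3611, 250.6944, 10.0278, 0.6944
Sum = 910.8333
Variance = 910.8333/6 = 151.8056

Variance = 151.8056


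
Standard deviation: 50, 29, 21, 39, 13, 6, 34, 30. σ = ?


Mean = 27.7500
Variance = 175.4375
SD = sqrt(175.4375) = 13.2453

SD = 13.2453


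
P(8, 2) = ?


P(8,2) = 8!/6!
= 40320/720
= 56

P(8,2) = 56


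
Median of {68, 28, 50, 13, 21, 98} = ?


Sorted: 13, 21, 28, 50, 68, 98
n = 6 (even)
Middle values: 28 and 50
Median = (28+50)/2 = 39.0000

Median = 39.0000


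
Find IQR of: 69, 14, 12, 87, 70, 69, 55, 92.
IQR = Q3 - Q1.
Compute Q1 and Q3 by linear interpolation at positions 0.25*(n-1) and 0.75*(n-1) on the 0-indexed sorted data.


Sorted: 12, 14, 55, 69, 69, 70, 87, 92
Q1 (25th %ile) = 44.7500
Q3 (75th %ile) = 74.2500
IQR = 74.2500 - 44.7500 = 29.5000

IQR = 29.5000


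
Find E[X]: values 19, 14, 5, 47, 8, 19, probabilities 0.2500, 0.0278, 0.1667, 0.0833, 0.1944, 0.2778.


E[X] = 19*0.2500 + 14*0.0278 + 5*0.1667 + 47*0.0833 + 8*0.1944 + 19*0.2778
= 4.7500 + 0.3892 + 0.8335 + 3.9151 + 1.5552 + 5.2782
= 16.7212

E[X] = 16.7212


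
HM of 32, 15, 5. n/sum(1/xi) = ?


Sum of reciprocals = 1/32 + 1/15 + 1/5 = 0.297917
HM = 3/0.297917 = 10.0699

HM = 10.0699


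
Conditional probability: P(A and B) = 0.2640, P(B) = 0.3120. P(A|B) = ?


P(A|B) = 0.2640/0.3120 = 0.8462

P(A|B) = 0.8462


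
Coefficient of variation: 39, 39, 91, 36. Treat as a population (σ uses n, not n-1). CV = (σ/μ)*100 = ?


Mean = 51.2500
SD = 22.9823
CV = (22.9823/51.2500)*100 = 44.8436%

CV = 44.8436%


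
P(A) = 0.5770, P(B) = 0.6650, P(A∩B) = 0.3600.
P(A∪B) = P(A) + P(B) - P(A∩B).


P(A∪B) = 0.5770 + 0.6650 - 0.3600
= 1.2420 - 0.3600
= 0.8820

P(A∪B) = 0.8820


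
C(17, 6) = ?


C(17,6) = 17!/(6! × 11!)
= 355687428096000/(720 × 39916800)
= 12376

C(17,6) = 12376


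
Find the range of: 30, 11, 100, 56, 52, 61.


Max = 100, Min = 11
Range = 100 - 11 = 89

Range = 89


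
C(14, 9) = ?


C(14,9) = 14!/(9! × 5!)
= 87178291200/(362880 × 120)
= 2002

C(14,9) = 2002


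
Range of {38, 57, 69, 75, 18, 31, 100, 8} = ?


Max = 100, Min = 8
Range = 100 - 8 = 92

Range = 92


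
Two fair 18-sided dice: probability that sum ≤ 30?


Total outcomes = 18×18 = 324
Favorable (sum ≤ 30): 303
P = 303/324 = 0.9352

P = 0.9352


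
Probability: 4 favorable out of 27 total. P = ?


P = 4/27 = 0.1481

P = 0.1481


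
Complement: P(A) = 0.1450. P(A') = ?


P(not A) = 1 - 0.1450 = 0.8550

P(not A) = 0.8550


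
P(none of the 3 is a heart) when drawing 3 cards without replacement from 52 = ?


P(no hearts) = (39/52) × (38/51) × (37/50)
= 0.4135

P = 0.4135


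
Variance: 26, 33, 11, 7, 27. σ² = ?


Mean = 20.8000
Squared deviations: 27.0400, 148.8400, 96.0400, 190.4400, 38.4400
Sum = 500.8000
Variance = 500.8000/5 = 100.1600

Variance = 100.1600


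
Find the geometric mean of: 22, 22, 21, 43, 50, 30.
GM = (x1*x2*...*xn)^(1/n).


Product = 22 × 22 × 21 × 43 × 50 × 30 = 655578000
GM = 655578000^(1/6) = 29.4739

GM = 29.4739


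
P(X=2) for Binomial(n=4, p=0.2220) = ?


C(4,2) = 6
p^2 = 0.049284
(1-p)^2 = 0.605284
P = 6 * 0.049284 * 0.605284 = 0.1790

P(X=2) = 0.1790


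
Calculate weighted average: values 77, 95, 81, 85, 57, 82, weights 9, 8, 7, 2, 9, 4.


Numerator = 77*9 + 95*8 + 81*7 + 85*2 + 57*9 + 82*4 = 3031
Denominator = 9 + 8 + 7 + 2 + 9 + 4 = 39
WM = 3031/39 = 77.7179

WM = 77.7179


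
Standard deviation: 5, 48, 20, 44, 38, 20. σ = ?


Mean = 29.1667
Variance = 234.1389
SD = sqrt(234.1389) = 15.3016

SD = 15.3016


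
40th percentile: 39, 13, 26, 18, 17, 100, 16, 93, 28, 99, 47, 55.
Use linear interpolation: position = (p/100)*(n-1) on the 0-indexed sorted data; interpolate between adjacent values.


Sorted: 13, 16, 17, 18, 26, 28, 39, 47, 55, 93, 99, 100
n = 12
Index = 40/100 * 11 = 4.4000
Lower = data[4] = 26, Upper = data[5] = 28
P40 = 26 + 0.4000*(2) = 26.8000

P40 = 26.8000


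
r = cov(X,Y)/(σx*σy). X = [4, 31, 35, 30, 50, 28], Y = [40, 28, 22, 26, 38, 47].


Mean X = 29.6667, Mean Y = 33.5000
SD X = 13.572849, SD Y = 8.789198
Cov = -28.166667
r = -28.166667/(13.572849*8.789198) = -0.2361

r = -0.2361


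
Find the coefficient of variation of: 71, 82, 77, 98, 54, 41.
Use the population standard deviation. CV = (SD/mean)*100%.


Mean = 70.5000
SD = 18.5899
CV = (18.5899/70.5000)*100 = 26.3686%

CV = 26.3686%


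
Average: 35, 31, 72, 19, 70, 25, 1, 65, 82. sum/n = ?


Sum = 35 + 31 + 72 + 19 + 70 + 25 + 1 + 65 + 82 = 400
n = 9
Mean = 400/9 = 44.4444

Mean = 44.4444


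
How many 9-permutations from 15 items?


P(15,9) = 15!/6!
= 1307674368000/720
= 1816214400

P(15,9) = 1816214400


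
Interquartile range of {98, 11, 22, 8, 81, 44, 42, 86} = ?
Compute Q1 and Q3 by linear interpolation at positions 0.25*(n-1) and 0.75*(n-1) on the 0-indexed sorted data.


Sorted: 8, 11, 22, 42, 44, 81, 86, 98
Q1 (25th %ile) = 19.2500
Q3 (75th %ile) = 82.2500
IQR = 82.2500 - 19.2500 = 63.0000

IQR = 63.0000


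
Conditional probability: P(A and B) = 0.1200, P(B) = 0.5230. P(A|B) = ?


P(A|B) = 0.1200/0.5230 = 0.2294

P(A|B) = 0.2294


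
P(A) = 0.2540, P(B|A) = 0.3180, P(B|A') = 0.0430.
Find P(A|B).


P(B) = P(B|A)*P(A) + P(B|A')*P(A')
= 0.3180*0.2540 + 0.0430*0.7460
= 0.080772 + 0.032078 = 0.112850
P(A|B) = 0.080772/0.112850 = 0.7157

P(A|B) = 0.7157


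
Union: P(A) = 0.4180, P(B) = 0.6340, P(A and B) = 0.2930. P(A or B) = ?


P(A∪B) = 0.4180 + 0.6340 - 0.2930
= 1.0520 - 0.2930
= 0.7590

P(A∪B) = 0.7590


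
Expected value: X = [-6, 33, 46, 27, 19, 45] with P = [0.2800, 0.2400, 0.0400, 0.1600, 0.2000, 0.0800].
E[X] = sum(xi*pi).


E[X] = -6*0.2800 + 33*0.2400 + 46*0.0400 + 27*0.1600 + 19*0.2000 + 45*0.0800
= -1.6800 + 7.9200 + 1.8400 + 4.3200 + 3.8000 + 3.6000
= 19.8000

E[X] = 19.8000


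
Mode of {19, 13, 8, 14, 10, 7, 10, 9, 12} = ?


Frequencies: 7:1, 8:1, 9:1, 10:2, 12:1, 13:1, 14:1, 19:1
Max frequency = 2
Mode = 10

Mode = 10


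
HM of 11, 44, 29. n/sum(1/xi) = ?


Sum of reciprocals = 1/11 + 1/44 + 1/29 = 0.148119
HM = 3/0.148119 = 20.2540

HM = 20.2540


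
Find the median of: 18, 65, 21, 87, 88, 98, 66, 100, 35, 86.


Sorted: 18, 21, 35, 65, 66, 86, 87, 88, 98, 100
n = 10 (even)
Middle values: 66 and 86
Median = (66+86)/2 = 76.0000

Median = 76.0000


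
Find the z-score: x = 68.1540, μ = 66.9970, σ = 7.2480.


z = (68.1540 - 66.9970)/7.2480
= 1.1570/7.2480
= 0.1596

z = 0.1596


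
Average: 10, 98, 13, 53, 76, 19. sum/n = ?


Sum = 10 + 98 + 13 + 53 + 76 + 19 = 269
n = 6
Mean = 269/6 = 44.8333

Mean = 44.8333


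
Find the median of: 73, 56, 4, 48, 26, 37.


Sorted: 4, 26, 37, 48, 56, 73
n = 6 (even)
Middle values: 37 and 48
Median = (37+48)/2 = 42.5000

Median = 42.5000


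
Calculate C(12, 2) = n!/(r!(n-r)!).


C(12,2) = 12!/(2! × 10!)
= 479001600/(2 × 3628800)
= 66

C(12,2) = 66


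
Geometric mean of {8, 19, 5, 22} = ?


Product = 8 × 19 × 5 × 22 = 16720
GM = 16720^(1/4) = 11.3713

GM = 11.3713


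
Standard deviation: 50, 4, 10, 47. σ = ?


Mean = 27.7500
Variance = 436.1875
SD = sqrt(436.1875) = 20.8851

SD = 20.8851


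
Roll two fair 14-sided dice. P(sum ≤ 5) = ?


Total outcomes = 14×14 = 196
Favorable (sum ≤ 5): 10
P = 10/196 = 0.0510

P = 0.0510


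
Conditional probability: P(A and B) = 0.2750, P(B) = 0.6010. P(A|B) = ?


P(A|B) = 0.2750/0.6010 = 0.4576

P(A|B) = 0.4576


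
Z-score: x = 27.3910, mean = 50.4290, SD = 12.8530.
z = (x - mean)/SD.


z = (27.3910 - 50.4290)/12.8530
= -23.0380/12.8530
= -1.7924

z = -1.7924


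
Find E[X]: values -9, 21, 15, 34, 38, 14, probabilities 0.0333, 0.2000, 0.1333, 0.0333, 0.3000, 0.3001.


E[X] = -9*0.0333 + 21*0.2000 + 15*0.1333 + 34*0.0333 + 38*0.3000 + 14*0.3001
= -0.2997 + 4.2000 + 1.9995 + 1.1322 + 11.4000 + 4.2014
= 22.6334

E[X] = 22.6334


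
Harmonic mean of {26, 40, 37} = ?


Sum of reciprocals = 1/26 + 1/40 + 1/37 = 0.090489
HM = 3/0.090489 = 33.1534

HM = 33.1534


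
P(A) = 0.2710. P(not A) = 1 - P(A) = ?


P(not A) = 1 - 0.2710 = 0.7290

P(not A) = 0.7290


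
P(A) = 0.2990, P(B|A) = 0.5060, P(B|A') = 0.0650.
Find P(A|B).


P(B) = P(B|A)*P(A) + P(B|A')*P(A')
= 0.5060*0.2990 + 0.0650*0.7010
= 0.151294 + 0.045565 = 0.196859
P(A|B) = 0.151294/0.196859 = 0.7685

P(A|B) = 0.7685


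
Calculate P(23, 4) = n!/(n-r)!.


P(23,4) = 23!/19!
= 25852016738884976640000/121645100408832000
= 212520

P(23,4) = 212520


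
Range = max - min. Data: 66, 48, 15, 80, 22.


Max = 80, Min = 15
Range = 80 - 15 = 65

Range = 65


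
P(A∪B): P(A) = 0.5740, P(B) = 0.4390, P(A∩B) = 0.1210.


P(A∪B) = 0.5740 + 0.4390 - 0.1210
= 1.0130 - 0.1210
= 0.8920

P(A∪B) = 0.8920


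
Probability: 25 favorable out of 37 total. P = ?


P = 25/37 = 0.6757

P = 0.6757


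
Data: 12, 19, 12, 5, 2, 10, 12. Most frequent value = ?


Frequencies: 2:1, 5:1, 10:1, 12:3, 19:1
Max frequency = 3
Mode = 12

Mode = 12


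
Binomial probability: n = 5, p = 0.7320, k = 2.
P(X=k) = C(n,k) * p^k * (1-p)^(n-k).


C(5,2) = 10
p^2 = 0.535824
(1-p)^3 = 0.019249
P = 10 * 0.535824 * 0.019249 = 0.1031

P(X=2) = 0.1031


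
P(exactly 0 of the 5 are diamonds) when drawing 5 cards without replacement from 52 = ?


Hypergeometric: P(X=0) = C(13,0)·C(39,5) / C(52,5)
= 1 × 575757 / 2598960
= 575757/2598960 = 0.2215

P = 0.2215


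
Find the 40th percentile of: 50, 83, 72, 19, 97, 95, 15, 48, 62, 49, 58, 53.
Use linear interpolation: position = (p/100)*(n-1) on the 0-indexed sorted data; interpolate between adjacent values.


Sorted: 15, 19, 48, 49, 50, 53, 58, 62, 72, 83, 95, 97
n = 12
Index = 40/100 * 11 = 4.4000
Lower = data[4] = 50, Upper = data[5] = 53
P40 = 50 + 0.4000*(3) = 51.2000

P40 = 51.2000


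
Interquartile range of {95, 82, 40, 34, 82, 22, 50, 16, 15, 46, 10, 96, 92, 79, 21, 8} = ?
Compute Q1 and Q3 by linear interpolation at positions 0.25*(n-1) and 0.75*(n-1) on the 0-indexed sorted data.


Sorted: 8, 10, 15, 16, 21, 22, 34, 40, 46, 50, 79, 82, 82, 92, 95, 96
Q1 (25th %ile) = 19.7500
Q3 (75th %ile) = 82.0000
IQR = 82.0000 - 19.7500 = 62.2500

IQR = 62.2500


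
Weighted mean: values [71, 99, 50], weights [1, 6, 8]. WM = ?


Numerator = 71*1 + 99*6 + 50*8 = 1065
Denominator = 1 + 6 + 8 = 15
WM = 1065/15 = 71.0000

WM = 71.0000


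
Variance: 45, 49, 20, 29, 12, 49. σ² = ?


Mean = 34.0000
Squared deviations: 121.0000, 225.0000, 196.0000, 25.0000, 484.0000, 225.0000
Sum = 1276.0000
Variance = 1276.0000/6 = 212.6667

Variance = 212.6667


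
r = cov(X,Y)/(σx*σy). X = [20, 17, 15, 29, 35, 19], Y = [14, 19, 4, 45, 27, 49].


Mean X = 22.5000, Mean Y = 26.3333
SD X = 7.112196, SD Y = 16.162371
Cov = 48.166667
r = 48.166667/(7.112196*16.162371) = 0.4190

r = 0.4190


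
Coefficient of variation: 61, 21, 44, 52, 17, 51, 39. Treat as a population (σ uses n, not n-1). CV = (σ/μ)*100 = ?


Mean = 40.7143
SD = 15.1631
CV = (15.1631/40.7143)*100 = 37.2426%

CV = 37.2426%


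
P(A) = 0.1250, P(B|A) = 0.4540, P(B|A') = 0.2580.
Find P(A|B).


P(B) = P(B|A)*P(A) + P(B|A')*P(A')
= 0.4540*0.1250 + 0.2580*0.8750
= 0.056750 + 0.225750 = 0.282500
P(A|B) = 0.056750/0.282500 = 0.2009

P(A|B) = 0.2009


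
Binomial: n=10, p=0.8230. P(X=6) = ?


C(10,6) = 210
p^6 = 0.310741
(1-p)^4 = 0.000982
P = 210 * 0.310741 * 0.000982 = 0.0640

P(X=6) = 0.0640


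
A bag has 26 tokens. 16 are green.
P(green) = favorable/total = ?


P = 16/26 = 0.6154

P = 0.6154


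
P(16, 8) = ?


P(16,8) = 16!/8!
= 20922789888000/40320
= 518918400

P(16,8) = 518918400


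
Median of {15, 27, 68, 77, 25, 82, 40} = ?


Sorted: 15, 25, 27, 40, 68, 77, 82
n = 7 (odd)
Middle value = 40

Median = 40


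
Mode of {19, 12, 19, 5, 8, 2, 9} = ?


Frequencies: 2:1, 5:1, 8:1, 9:1, 12:1, 19:2
Max frequency = 2
Mode = 19

Mode = 19


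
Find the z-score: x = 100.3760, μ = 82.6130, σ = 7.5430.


z = (100.3760 - 82.6130)/7.5430
= 17.7630/7.5430
= 2.3549

z = 2.3549


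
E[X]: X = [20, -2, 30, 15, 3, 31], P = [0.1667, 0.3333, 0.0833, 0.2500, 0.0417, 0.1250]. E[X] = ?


E[X] = 20*0.1667 - 2*0.3333 + 30*0.0833 + 15*0.2500 + 3*0.0417 + 31*0.1250
= 3.3340 - 0.6666 + 2.4990 + 3.7500 + 0.1251 + 3.8750
= 12.9165

E[X] = 12.9165


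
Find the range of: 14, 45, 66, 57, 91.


Max = 91, Min = 14
Range = 91 - 14 = 77

Range = 77


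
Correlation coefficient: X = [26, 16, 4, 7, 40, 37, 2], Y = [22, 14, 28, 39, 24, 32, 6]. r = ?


Mean X = 18.8571, Mean Y = 23.5714
SD X = 14.544794, SD Y = 10.224021
Cov = 32.224490
r = 32.224490/(14.544794*10.224021) = 0.2167

r = 0.2167


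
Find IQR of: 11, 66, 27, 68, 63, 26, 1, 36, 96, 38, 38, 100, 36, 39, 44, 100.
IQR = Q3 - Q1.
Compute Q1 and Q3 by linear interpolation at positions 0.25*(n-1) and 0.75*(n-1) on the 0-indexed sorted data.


Sorted: 1, 11, 26, 27, 36, 36, 38, 38, 39, 44, 63, 66, 68, 96, 100, 100
Q1 (25th %ile) = 33.7500
Q3 (75th %ile) = 66.5000
IQR = 66.5000 - 33.7500 = 32.7500

IQR = 32.7500


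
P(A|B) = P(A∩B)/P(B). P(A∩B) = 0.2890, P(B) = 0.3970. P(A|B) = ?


P(A|B) = 0.2890/0.3970 = 0.7280

P(A|B) = 0.7280


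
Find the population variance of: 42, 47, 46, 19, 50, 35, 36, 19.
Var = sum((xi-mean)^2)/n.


Mean = 36.7500
Squared deviations: 27.5625, 105.0625, 85.5625, 315.0625, 175.5625, 3.0625, 0.5625, 315.0625
Sum = 1027.5000
Variance = 1027.5000/8 = 128.4375

Variance = 128.4375


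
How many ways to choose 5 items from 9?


C(9,5) = 9!/(5! × 4!)
= 362880/(120 × 24)
= 126

C(9,5) = 126


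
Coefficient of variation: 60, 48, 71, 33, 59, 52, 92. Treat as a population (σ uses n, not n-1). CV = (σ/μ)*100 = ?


Mean = 59.2857
SD = 17.2355
CV = (17.2355/59.2857)*100 = 29.0719%

CV = 29.0719%


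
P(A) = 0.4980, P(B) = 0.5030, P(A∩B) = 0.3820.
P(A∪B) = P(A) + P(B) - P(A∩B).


P(A∪B) = 0.4980 + 0.5030 - 0.3820
= 1.0010 - 0.3820
= 0.6190

P(A∪B) = 0.6190


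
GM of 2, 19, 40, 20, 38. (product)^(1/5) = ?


Product = 2 × 19 × 40 × 20 × 38 = 1155200
GM = 1155200^(1/5) = 16.3129

GM = 16.3129


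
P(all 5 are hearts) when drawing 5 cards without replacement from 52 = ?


P(all hearts) = (13/52) × (12/51) × (11/50) × (10/49) × (9/48)
= 0.0005

P = 0.0005


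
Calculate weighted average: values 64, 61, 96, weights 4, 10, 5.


Numerator = 64*4 + 61*10 + 96*5 = 1346
Denominator = 4 + 10 + 5 = 19
WM = 1346/19 = 70.8421

WM = 70.8421


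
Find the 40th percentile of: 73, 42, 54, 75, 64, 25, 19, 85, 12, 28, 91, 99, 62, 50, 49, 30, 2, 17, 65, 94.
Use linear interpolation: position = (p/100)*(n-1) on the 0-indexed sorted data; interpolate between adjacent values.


Sorted: 2, 12, 17, 19, 25, 28, 30, 42, 49, 50, 54, 62, 64, 65, 73, 75, 85, 91, 94, 99
n = 20
Index = 40/100 * 19 = 7.6000
Lower = data[7] = 42, Upper = data[8] = 49
P40 = 42 + 0.6000*(7) = 46.2000

P40 = 46.2000


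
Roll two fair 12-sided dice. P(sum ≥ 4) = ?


Total outcomes = 12×12 = 144
Favorable (sum ≥ 4): 141
P = 141/144 = 0.9792

P = 0.9792


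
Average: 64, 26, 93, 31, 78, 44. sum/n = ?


Sum = 64 + 26 + 93 + 31 + 78 + 44 = 336
n = 6
Mean = 336/6 = 56.0000

Mean = 56.0000


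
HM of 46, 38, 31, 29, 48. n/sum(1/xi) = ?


Sum of reciprocals = 1/46 + 1/38 + 1/31 + 1/29 + 1/48 = 0.135629
HM = 5/0.135629 = 36.8653

HM = 36.8653


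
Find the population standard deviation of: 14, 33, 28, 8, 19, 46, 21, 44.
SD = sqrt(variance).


Mean = 26.6250
Variance = 164.4844
SD = sqrt(164.4844) = 12.8251

SD = 12.8251


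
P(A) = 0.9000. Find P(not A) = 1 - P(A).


P(not A) = 1 - 0.9000 = 0.1000

P(not A) = 0.1000


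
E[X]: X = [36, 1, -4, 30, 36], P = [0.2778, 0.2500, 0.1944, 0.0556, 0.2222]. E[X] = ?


E[X] = 36*0.2778 + 1*0.2500 - 4*0.1944 + 30*0.0556 + 36*0.2222
= 10.0008 + 0.2500 - 0.7776 + 1.6680 + 7.9992
= 19.1404

E[X] = 19.1404


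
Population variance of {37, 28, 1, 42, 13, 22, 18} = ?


Mean = 23.0000
Squared deviations: 196.0000, 25.0000, 484.0000, 361.0000, 100.0000, 1.0000, 25.0000
Sum = 1192.0000
Variance = 1192.0000/7 = 170.2857

Variance = 170.2857


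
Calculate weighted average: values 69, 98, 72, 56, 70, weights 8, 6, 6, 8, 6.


Numerator = 69*8 + 98*6 + 72*6 + 56*8 + 70*6 = 2440
Denominator = 8 + 6 + 6 + 8 + 6 = 34
WM = 2440/34 = 71.7647

WM = 71.7647


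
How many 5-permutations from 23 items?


P(23,5) = 23!/18!
= 25852016738884976640000/6402373705728000
= 4037880

P(23,5) = 4037880


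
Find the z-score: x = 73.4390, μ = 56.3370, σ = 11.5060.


z = (73.4390 - 56.3370)/11.5060
= 17.1020/11.5060
= 1.4864

z = 1.4864


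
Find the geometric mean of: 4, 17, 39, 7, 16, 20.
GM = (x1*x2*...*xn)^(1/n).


Product = 4 × 17 × 39 × 7 × 16 × 20 = 5940480
GM = 5940480^(1/6) = 13.4577

GM = 13.4577


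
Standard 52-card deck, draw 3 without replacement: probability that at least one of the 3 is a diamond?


P(at least one) = 1 - P(none)
P(none) = (39/52) × (38/51) × (37/50) = 0.413529
P(at least one) = 1 - 0.413529 = 0.5865

P = 0.5865


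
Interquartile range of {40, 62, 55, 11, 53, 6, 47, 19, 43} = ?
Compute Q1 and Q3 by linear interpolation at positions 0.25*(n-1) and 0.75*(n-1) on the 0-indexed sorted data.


Sorted: 6, 11, 19, 40, 43, 47, 53, 55, 62
Q1 (25th %ile) = 19.0000
Q3 (75th %ile) = 53.0000
IQR = 53.0000 - 19.0000 = 34.0000

IQR = 34.0000


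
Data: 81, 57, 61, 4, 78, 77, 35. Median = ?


Sorted: 4, 35, 57, 61, 77, 78, 81
n = 7 (odd)
Middle value = 61

Median = 61


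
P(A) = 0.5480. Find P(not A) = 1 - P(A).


P(not A) = 1 - 0.5480 = 0.4520

P(not A) = 0.4520


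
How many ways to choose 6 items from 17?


C(17,6) = 17!/(6! × 11!)
= 355687428096000/(720 × 39916800)
= 12376

C(17,6) = 12376


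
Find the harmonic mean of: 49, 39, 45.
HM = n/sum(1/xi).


Sum of reciprocals = 1/49 + 1/39 + 1/45 = 0.068271
HM = 3/0.068271 = 43.9423

HM = 43.9423


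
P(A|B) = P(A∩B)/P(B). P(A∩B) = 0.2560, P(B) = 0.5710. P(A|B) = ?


P(A|B) = 0.2560/0.5710 = 0.4483

P(A|B) = 0.4483


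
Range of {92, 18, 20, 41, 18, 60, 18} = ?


Max = 92, Min = 18
Range = 92 - 18 = 74

Range = 74


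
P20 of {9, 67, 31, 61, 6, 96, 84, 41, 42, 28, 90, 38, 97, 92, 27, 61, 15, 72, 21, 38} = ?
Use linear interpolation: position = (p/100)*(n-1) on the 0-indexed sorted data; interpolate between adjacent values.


Sorted: 6, 9, 15, 21, 27, 28, 31, 38, 38, 41, 42, 61, 61, 67, 72, 84, 90, 92, 96, 97
n = 20
Index = 20/100 * 19 = 3.8000
Lower = data[3] = 21, Upper = data[4] = 27
P20 = 21 + 0.8000*(6) = 25.8000

P20 = 25.8000


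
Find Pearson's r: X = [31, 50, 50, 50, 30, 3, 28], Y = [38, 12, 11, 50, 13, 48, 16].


Mean X = 34.5714, Mean Y = 26.8571
SD X = 15.980856, SD Y = 16.426708
Cov = -98.489796
r = -98.489796/(15.980856*16.426708) = -0.3752

r = -0.3752


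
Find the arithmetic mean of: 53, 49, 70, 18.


Sum = 53 + 49 + 70 + 18 = 190
n = 4
Mean = 190/4 = 47.5000

Mean = 47.5000


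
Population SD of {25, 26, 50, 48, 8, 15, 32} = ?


Mean = 29.1429
Variance = 210.4082
SD = sqrt(210.4082) = 14.5055

SD = 14.5055


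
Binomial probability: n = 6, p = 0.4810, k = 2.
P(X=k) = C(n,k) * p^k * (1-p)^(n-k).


C(6,2) = 15
p^2 = 0.231361
(1-p)^4 = 0.072555
P = 15 * 0.231361 * 0.072555 = 0.2518

P(X=2) = 0.2518


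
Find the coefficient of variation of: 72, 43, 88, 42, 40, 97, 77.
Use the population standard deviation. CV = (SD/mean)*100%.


Mean = 65.5714
SD = 21.9796
CV = (21.9796/65.5714)*100 = 33.5201%

CV = 33.5201%


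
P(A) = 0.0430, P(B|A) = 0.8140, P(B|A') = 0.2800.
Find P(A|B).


P(B) = P(B|A)*P(A) + P(B|A')*P(A')
= 0.8140*0.0430 + 0.2800*0.9570
= 0.035002 + 0.267960 = 0.302962
P(A|B) = 0.035002/0.302962 = 0.1155

P(A|B) = 0.1155


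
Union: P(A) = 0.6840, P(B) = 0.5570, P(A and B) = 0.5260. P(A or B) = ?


P(A∪B) = 0.6840 + 0.5570 - 0.5260
= 1.2410 - 0.5260
= 0.7150

P(A∪B) = 0.7150


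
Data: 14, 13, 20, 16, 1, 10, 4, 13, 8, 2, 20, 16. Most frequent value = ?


Frequencies: 1:1, 2:1, 4:1, 8:1, 10:1, 13:2, 14:1, 16:2, 20:2
Max frequency = 2
Mode = 13, 16, 20

Mode = 13, 16, 20


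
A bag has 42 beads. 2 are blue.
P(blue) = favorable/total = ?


P = 2/42 = 0.0476

P = 0.0476


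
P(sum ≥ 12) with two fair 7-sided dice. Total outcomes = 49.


Total outcomes = 7×7 = 49
Favorable (sum ≥ 12): 6
P = 6/49 = 0.1224

P = 0.1224


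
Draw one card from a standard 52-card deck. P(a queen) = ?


4 queens in 52 cards
P = 4/52 = 0.0769

P = 0.0769


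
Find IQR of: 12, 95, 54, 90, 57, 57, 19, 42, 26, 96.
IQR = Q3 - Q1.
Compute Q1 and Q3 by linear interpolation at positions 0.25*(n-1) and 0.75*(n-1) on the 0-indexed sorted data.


Sorted: 12, 19, 26, 42, 54, 57, 57, 90, 95, 96
Q1 (25th %ile) = 30.0000
Q3 (75th %ile) = 81.7500
IQR = 81.7500 - 30.0000 = 51.7500

IQR = 51.7500


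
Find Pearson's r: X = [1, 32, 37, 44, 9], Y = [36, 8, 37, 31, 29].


Mean X = 24.6000, Mean Y = 28.2000
SD X = 16.644519, SD Y = 10.533755
Cov = -36.520000
r = -36.520000/(16.644519*10.533755) = -0.2083

r = -0.2083


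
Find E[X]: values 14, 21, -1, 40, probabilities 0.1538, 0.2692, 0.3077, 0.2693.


E[X] = 14*0.1538 + 21*0.2692 - 1*0.3077 + 40*0.2693
= 2.1532 + 5.6532 - 0.3077 + 10.7720
= 18.2707

E[X] = 18.2707


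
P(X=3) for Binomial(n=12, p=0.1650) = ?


C(12,3) = 220
p^3 = 0.004492
(1-p)^9 = 0.197323
P = 220 * 0.004492 * 0.197323 = 0.1950

P(X=3) = 0.1950


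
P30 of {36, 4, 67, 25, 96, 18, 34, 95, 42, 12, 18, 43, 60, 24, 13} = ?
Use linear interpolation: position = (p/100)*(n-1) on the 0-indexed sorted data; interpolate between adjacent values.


Sorted: 4, 12, 13, 18, 18, 24, 25, 34, 36, 42, 43, 60, 67, 95, 96
n = 15
Index = 30/100 * 14 = 4.2000
Lower = data[4] = 18, Upper = data[5] = 24
P30 = 18 + 0.2000*(6) = 19.2000

P30 = 19.2000


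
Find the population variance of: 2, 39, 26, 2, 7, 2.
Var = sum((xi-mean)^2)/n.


Mean = 13.0000
Squared deviations: 121.0000, 676.0000, 169.0000, 121.0000, 36.0000, 121.0000
Sum = 1244.0000
Variance = 1244.0000/6 = 207.3333

Variance = 207.3333


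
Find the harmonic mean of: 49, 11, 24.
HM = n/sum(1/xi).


Sum of reciprocals = 1/49 + 1/11 + 1/24 = 0.152984
HM = 3/0.152984 = 19.6099

HM = 19.6099


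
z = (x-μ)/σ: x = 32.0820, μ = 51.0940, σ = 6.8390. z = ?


z = (32.0820 - 51.0940)/6.8390
= -19.0120/6.8390
= -2.7799

z = -2.7799


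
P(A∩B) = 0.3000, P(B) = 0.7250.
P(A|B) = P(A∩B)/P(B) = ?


P(A|B) = 0.3000/0.7250 = 0.4138

P(A|B) = 0.4138


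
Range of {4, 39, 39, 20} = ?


Max = 39, Min = 4
Range = 39 - 4 = 35

Range = 35


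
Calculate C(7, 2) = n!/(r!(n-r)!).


C(7,2) = 7!/(2! × 5!)
= 5040/(2 × 120)
= 21

C(7,2) = 21


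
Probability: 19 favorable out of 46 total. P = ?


P = 19/46 = 0.4130

P = 0.4130


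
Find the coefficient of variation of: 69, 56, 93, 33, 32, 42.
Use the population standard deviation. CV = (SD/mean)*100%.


Mean = 54.1667
SD = 21.6750
CV = (21.6750/54.1667)*100 = 40.0154%

CV = 40.0154%


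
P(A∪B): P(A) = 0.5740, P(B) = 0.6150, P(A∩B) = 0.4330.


P(A∪B) = 0.5740 + 0.6150 - 0.4330
= 1.1890 - 0.4330
= 0.7560

P(A∪B) = 0.7560


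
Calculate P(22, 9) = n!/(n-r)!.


P(22,9) = 22!/13!
= 1124000727777607680000/6227020800
= 180503769600

P(22,9) = 180503769600


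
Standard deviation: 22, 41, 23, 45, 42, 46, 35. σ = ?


Mean = 36.2857
Variance = 86.7755
SD = sqrt(86.7755) = 9.3153

SD = 9.3153


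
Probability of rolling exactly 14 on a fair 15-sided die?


Favorable outcomes (roll = 14): 1
Total outcomes = 15
P = 1/15 = 0.0667

P = 0.0667


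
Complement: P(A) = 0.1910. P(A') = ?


P(not A) = 1 - 0.1910 = 0.8090

P(not A) = 0.8090


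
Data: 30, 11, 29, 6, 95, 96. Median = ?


Sorted: 6, 11, 29, 30, 95, 96
n = 6 (even)
Middle values: 29 and 30
Median = (29+30)/2 = 29.5000

Median = 29.5000


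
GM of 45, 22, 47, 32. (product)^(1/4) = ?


Product = 45 × 22 × 47 × 32 = 1488960
GM = 1488960^(1/4) = 34.9318

GM = 34.9318


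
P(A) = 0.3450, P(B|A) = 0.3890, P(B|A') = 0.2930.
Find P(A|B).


P(B) = P(B|A)*P(A) + P(B|A')*P(A')
= 0.3890*0.3450 + 0.2930*0.6550
= 0.134205 + 0.191915 = 0.326120
P(A|B) = 0.134205/0.326120 = 0.4115

P(A|B) = 0.4115


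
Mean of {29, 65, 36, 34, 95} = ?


Sum = 29 + 65 + 36 + 34 + 95 = 259
n = 5
Mean = 259/5 = 51.8000

Mean = 51.8000


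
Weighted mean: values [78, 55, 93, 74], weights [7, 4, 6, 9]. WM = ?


Numerator = 78*7 + 55*4 + 93*6 + 74*9 = 1990
Denominator = 7 + 4 + 6 + 9 = 26
WM = 1990/26 = 76.5385

WM = 76.5385


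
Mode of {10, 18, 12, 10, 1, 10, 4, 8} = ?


Frequencies: 1:1, 4:1, 8:1, 10:3, 12:1, 18:1
Max frequency = 3
Mode = 10

Mode = 10


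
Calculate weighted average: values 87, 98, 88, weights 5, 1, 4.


Numerator = 87*5 + 98*1 + 88*4 = 885
Denominator = 5 + 1 + 4 = 10
WM = 885/10 = 88.5000

WM = 88.5000


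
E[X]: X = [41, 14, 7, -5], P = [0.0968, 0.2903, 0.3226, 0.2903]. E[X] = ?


E[X] = 41*0.0968 + 14*0.2903 + 7*0.3226 - 5*0.2903
= 3.9688 + 4.0642 + 2.2582 - 1.4515
= 8.8397

E[X] = 8.8397


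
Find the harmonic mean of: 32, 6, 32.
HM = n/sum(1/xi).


Sum of reciprocals = 1/32 + 1/6 + 1/32 = 0.229167
HM = 3/0.229167 = 13.0909

HM = 13.0909


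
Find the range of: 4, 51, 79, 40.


Max = 79, Min = 4
Range = 79 - 4 = 75

Range = 75


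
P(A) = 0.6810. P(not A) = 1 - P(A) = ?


P(not A) = 1 - 0.6810 = 0.3190

P(not A) = 0.3190


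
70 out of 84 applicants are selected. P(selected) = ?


P = 70/84 = 0.8333

P = 0.8333


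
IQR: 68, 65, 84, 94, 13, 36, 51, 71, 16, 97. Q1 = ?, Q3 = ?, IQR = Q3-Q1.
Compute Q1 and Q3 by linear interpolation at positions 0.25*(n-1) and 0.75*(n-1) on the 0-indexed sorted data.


Sorted: 13, 16, 36, 51, 65, 68, 71, 84, 94, 97
Q1 (25th %ile) = 39.7500
Q3 (75th %ile) = 80.7500
IQR = 80.7500 - 39.7500 = 41.0000

IQR = 41.0000


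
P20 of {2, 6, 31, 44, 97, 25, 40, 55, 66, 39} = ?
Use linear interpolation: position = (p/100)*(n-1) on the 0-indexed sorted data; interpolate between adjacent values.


Sorted: 2, 6, 25, 31, 39, 40, 44, 55, 66, 97
n = 10
Index = 20/100 * 9 = 1.8000
Lower = data[1] = 6, Upper = data[2] = 25
P20 = 6 + 0.8000*(19) = 21.2000

P20 = 21.2000


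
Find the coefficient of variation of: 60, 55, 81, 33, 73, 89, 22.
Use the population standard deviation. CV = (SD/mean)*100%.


Mean = 59.0000
SD = 22.8098
CV = (22.8098/59.0000)*100 = 38.6606%

CV = 38.6606%


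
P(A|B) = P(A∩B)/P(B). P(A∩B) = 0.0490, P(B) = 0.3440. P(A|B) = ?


P(A|B) = 0.0490/0.3440 = 0.1424

P(A|B) = 0.1424


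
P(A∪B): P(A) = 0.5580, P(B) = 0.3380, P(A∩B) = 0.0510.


P(A∪B) = 0.5580 + 0.3380 - 0.0510
= 0.8960 - 0.0510
= 0.8450

P(A∪B) = 0.8450


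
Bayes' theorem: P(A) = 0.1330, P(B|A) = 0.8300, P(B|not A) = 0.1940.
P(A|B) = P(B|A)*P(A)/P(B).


P(B) = P(B|A)*P(A) + P(B|A')*P(A')
= 0.8300*0.1330 + 0.1940*0.8670
= 0.110390 + 0.168198 = 0.278588
P(A|B) = 0.110390/0.278588 = 0.3962

P(A|B) = 0.3962


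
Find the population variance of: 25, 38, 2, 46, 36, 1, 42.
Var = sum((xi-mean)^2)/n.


Mean = 27.1429
Squared deviations: 4.5918, 117.8776, 632.1633, 355.5918, 78.4490, 683.4490, 220.7347
Sum = 2092.8571
Variance = 2092.8571/7 = 298.9796

Variance = 298.9796


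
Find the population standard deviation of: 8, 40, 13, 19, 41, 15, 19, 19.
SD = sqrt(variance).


Mean = 21.7500
Variance = 129.6875
SD = sqrt(129.6875) = 11.3880

SD = 11.3880


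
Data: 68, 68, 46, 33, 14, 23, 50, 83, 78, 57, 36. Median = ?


Sorted: 14, 23, 33, 36, 46, 50, 57, 68, 68, 78, 83
n = 11 (odd)
Middle value = 50

Median = 50


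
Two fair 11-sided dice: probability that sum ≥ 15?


Total outcomes = 11×11 = 121
Favorable (sum ≥ 15): 36
P = 36/121 = 0.2975

P = 0.2975


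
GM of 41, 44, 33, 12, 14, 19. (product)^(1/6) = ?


Product = 41 × 44 × 33 × 12 × 14 × 19 = 190026144
GM = 190026144^(1/6) = 23.9774

GM = 23.9774


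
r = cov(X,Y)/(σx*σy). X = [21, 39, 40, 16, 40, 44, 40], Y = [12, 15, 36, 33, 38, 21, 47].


Mean X = 34.2857, Mean Y = 28.8571
SD X = 10.180012, SD Y = 12.064453
Cov = 29.040816
r = 29.040816/(10.180012*12.064453) = 0.2365

r = 0.2365


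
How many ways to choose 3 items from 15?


C(15,3) = 15!/(3! × 12!)
= 1307674368000/(6 × 479001600)
= 455

C(15,3) = 455


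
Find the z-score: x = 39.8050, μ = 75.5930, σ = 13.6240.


z = (39.8050 - 75.5930)/13.6240
= -35.7880/13.6240
= -2.6268

z = -2.6268


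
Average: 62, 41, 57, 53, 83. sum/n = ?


Sum = 62 + 41 + 57 + 53 + 83 = 296
n = 5
Mean = 296/5 = 59.2000

Mean = 59.2000


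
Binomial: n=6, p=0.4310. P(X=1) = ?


C(6,1) = 6
p^1 = 0.431000
(1-p)^5 = 0.059643
P = 6 * 0.431000 * 0.059643 = 0.1542

P(X=1) = 0.1542


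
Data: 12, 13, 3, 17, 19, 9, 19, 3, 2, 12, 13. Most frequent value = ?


Frequencies: 2:1, 3:2, 9:1, 12:2, 13:2, 17:1, 19:2
Max frequency = 2
Mode = 3, 12, 13, 19

Mode = 3, 12, 13, 19


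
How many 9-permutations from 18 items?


P(18,9) = 18!/9!
= 6402373705728000/362880
= 17643225600

P(18,9) = 17643225600


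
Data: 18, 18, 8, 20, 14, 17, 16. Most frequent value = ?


Frequencies: 8:1, 14:1, 16:1, 17:1, 18:2, 20:1
Max frequency = 2
Mode = 18

Mode = 18


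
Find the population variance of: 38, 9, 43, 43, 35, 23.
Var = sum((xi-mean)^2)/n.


Mean = 31.8333
Squared deviations: 38.0278, 521.3611, 124.6944, 124.6944, 10.0278, 78.0278
Sum = 896.8333
Variance = 896.8333/6 = 149.4722

Variance = 149.4722


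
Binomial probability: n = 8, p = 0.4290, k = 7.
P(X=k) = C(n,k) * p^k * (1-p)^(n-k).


C(8,7) = 8
p^7 = 0.002674
(1-p)^1 = 0.571000
P = 8 * 0.002674 * 0.571000 = 0.0122

P(X=7) = 0.0122


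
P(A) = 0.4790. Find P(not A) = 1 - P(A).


P(not A) = 1 - 0.4790 = 0.5210

P(not A) = 0.5210


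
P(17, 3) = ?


P(17,3) = 17!/14!
= 355687428096000/87178291200
= 4080

P(17,3) = 4080


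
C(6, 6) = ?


C(6,6) = 6!/(6! × 0!)
= 720/(720 × 1)
= 1

C(6,6) = 1


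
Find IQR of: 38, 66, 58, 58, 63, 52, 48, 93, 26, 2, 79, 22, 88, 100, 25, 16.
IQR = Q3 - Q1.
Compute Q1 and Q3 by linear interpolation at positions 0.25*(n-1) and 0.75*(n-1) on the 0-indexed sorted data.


Sorted: 2, 16, 22, 25, 26, 38, 48, 52, 58, 58, 63, 66, 79, 88, 93, 100
Q1 (25th %ile) = 25.7500
Q3 (75th %ile) = 69.2500
IQR = 69.2500 - 25.7500 = 43.5000

IQR = 43.5000


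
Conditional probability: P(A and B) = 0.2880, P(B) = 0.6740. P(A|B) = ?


P(A|B) = 0.2880/0.6740 = 0.4273

P(A|B) = 0.4273


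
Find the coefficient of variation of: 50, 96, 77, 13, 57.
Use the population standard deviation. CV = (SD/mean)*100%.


Mean = 58.6000
SD = 27.9041
CV = (27.9041/58.6000)*100 = 47.6180%

CV = 47.6180%


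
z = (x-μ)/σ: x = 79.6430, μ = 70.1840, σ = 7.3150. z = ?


z = (79.6430 - 70.1840)/7.3150
= 9.4590/7.3150
= 1.2931

z = 1.2931


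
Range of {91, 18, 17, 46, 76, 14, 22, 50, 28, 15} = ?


Max = 91, Min = 14
Range = 91 - 14 = 77

Range = 77


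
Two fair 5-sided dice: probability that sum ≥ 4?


Total outcomes = 5×5 = 25
Favorable (sum ≥ 4): 22
P = 22/25 = 0.8800

P = 0.8800


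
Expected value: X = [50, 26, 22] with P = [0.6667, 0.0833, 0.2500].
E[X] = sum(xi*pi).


E[X] = 50*0.6667 + 26*0.0833 + 22*0.2500
= 33.3350 + 2.1658 + 5.5000
= 41.0008

E[X] = 41.0008


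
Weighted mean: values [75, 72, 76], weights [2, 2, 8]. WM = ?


Numerator = 75*2 + 72*2 + 76*8 = 902
Denominator = 2 + 2 + 8 = 12
WM = 902/12 = 75.1667

WM = 75.1667


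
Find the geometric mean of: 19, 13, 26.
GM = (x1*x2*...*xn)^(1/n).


Product = 19 × 13 × 26 = 6422
GM = 6422^(1/3) = 18.5876

GM = 18.5876


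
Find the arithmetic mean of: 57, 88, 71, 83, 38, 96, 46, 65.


Sum = 57 + 88 + 71 + 83 + 38 + 96 + 46 + 65 = 544
n = 8
Mean = 544/8 = 68.0000

Mean = 68.0000


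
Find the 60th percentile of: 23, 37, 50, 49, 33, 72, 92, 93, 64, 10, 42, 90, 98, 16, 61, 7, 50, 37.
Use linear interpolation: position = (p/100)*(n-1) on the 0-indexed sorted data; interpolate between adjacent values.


Sorted: 7, 10, 16, 23, 33, 37, 37, 42, 49, 50, 50, 61, 64, 72, 90, 92, 93, 98
n = 18
Index = 60/100 * 17 = 10.2000
Lower = data[10] = 50, Upper = data[11] = 61
P60 = 50 + 0.2000*(11) = 52.2000

P60 = 52.2000


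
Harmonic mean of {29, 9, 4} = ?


Sum of reciprocals = 1/29 + 1/9 + 1/4 = 0.395594
HM = 3/0.395594 = 7.5835

HM = 7.5835


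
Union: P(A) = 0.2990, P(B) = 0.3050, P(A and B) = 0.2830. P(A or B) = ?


P(A∪B) = 0.2990 + 0.3050 - 0.2830
= 0.6040 - 0.2830
= 0.3210

P(A∪B) = 0.3210


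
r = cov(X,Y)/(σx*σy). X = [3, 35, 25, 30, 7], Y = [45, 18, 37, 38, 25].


Mean X = 20.0000, Mean Y = 32.6000
SD X = 12.712199, SD Y = 9.728309
Cov = -51.000000
r = -51.000000/(12.712199*9.728309) = -0.4124

r = -0.4124


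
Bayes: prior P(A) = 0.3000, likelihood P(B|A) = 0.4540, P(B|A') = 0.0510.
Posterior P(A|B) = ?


P(B) = P(B|A)*P(A) + P(B|A')*P(A')
= 0.4540*0.3000 + 0.0510*0.7000
= 0.136200 + 0.035700 = 0.171900
P(A|B) = 0.136200/0.171900 = 0.7923

P(A|B) = 0.7923


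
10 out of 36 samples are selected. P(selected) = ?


P = 10/36 = 0.2778

P = 0.2778


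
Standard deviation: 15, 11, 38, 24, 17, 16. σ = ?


Mean = 20.1667
Variance = 78.4722
SD = sqrt(78.4722) = 8.8585

SD = 8.8585


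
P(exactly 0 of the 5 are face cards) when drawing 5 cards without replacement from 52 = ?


Hypergeometric: P(X=0) = C(12,0)·C(40,5) / C(52,5)
= 1 × 658008 / 2598960
= 658008/2598960 = 0.2532

P = 0.2532


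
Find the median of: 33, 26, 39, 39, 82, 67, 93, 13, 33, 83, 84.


Sorted: 13, 26, 33, 33, 39, 39, 67, 82, 83, 84, 93
n = 11 (odd)
Middle value = 39

Median = 39


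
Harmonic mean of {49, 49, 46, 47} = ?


Sum of reciprocals = 1/49 + 1/49 + 1/46 + 1/47 = 0.083832
HM = 4/0.083832 = 47.7144

HM = 47.7144


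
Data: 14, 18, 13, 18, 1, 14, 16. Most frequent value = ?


Frequencies: 1:1, 13:1, 14:2, 16:1, 18:2
Max frequency = 2
Mode = 14, 18

Mode = 14, 18


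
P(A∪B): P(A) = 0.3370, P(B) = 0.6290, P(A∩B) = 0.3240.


P(A∪B) = 0.3370 + 0.6290 - 0.3240
= 0.9660 - 0.3240
= 0.6420

P(A∪B) = 0.6420


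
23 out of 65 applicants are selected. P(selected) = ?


P = 23/65 = 0.3538

P = 0.3538


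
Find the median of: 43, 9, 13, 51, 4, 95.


Sorted: 4, 9, 13, 43, 51, 95
n = 6 (even)
Middle values: 13 and 43
Median = (13+43)/2 = 28.0000

Median = 28.0000


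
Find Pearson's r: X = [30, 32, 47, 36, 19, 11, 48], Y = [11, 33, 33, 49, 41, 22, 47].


Mean X = 31.8571, Mean Y = 33.7143
SD X = 12.597376, SD Y = 12.634582
Cov = 65.673469
r = 65.673469/(12.597376*12.634582) = 0.4126

r = 0.4126


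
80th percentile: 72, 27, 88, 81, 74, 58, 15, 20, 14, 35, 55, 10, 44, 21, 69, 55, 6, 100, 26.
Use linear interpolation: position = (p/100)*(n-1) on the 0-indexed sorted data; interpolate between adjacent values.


Sorted: 6, 10, 14, 15, 20, 21, 26, 27, 35, 44, 55, 55, 58, 69, 72, 74, 81, 88, 100
n = 19
Index = 80/100 * 18 = 14.4000
Lower = data[14] = 72, Upper = data[15] = 74
P80 = 72 + 0.4000*(2) = 72.8000

P80 = 72.8000


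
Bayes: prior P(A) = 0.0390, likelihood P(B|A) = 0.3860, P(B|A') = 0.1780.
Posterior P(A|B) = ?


P(B) = P(B|A)*P(A) + P(B|A')*P(A')
= 0.3860*0.0390 + 0.1780*0.9610
= 0.015054 + 0.171058 = 0.186112
P(A|B) = 0.015054/0.186112 = 0.0809

P(A|B) = 0.0809


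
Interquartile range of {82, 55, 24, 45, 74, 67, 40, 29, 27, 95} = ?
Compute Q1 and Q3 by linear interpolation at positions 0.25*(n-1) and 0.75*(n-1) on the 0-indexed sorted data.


Sorted: 24, 27, 29, 40, 45, 55, 67, 74, 82, 95
Q1 (25th %ile) = 31.7500
Q3 (75th %ile) = 72.2500
IQR = 72.2500 - 31.7500 = 40.5000

IQR = 40.5000


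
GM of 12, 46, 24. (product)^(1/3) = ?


Product = 12 × 46 × 24 = 13248
GM = 13248^(1/3) = 23.6619

GM = 23.6619


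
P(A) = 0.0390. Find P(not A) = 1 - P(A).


P(not A) = 1 - 0.0390 = 0.9610

P(not A) = 0.9610


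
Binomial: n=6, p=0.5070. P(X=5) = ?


C(6,5) = 6
p^5 = 0.033500
(1-p)^1 = 0.493000
P = 6 * 0.033500 * 0.493000 = 0.0991

P(X=5) = 0.0991


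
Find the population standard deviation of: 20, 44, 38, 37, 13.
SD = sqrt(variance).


Mean = 30.4000
Variance = 139.4400
SD = sqrt(139.4400) = 11.8085

SD = 11.8085


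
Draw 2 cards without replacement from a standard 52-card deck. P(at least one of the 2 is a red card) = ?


P(at least one) = 1 - P(none)
P(none) = (26/52) × (25/51) = 0.245098
P(at least one) = 1 - 0.245098 = 0.7549

P = 0.7549


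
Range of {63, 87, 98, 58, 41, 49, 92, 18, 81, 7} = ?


Max = 98, Min = 7
Range = 98 - 7 = 91

Range = 91


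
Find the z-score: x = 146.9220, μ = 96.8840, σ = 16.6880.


z = (146.9220 - 96.8840)/16.6880
= 50.0380/16.6880
= 2.9984

z = 2.9984


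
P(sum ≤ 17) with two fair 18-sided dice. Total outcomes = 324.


Total outcomes = 18×18 = 324
Favorable (sum ≤ 17): 136
P = 136/324 = 0.4198

P = 0.4198


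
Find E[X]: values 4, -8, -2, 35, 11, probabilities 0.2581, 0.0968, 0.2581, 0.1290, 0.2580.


E[X] = 4*0.2581 - 8*0.0968 - 2*0.2581 + 35*0.1290 + 11*0.2580
= 1.0324 - 0.7744 - 0.5162 + 4.5150 + 2.8380
= 7.0948

E[X] = 7.0948


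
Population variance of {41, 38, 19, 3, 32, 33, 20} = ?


Mean = 26.5714
Squared deviations: 208.1837, 130.6122, 57.3265, 555.6122, 29.4694, 41.3265, 43.1837
Sum = 1065.7143
Variance = 1065.7143/7 = 152.2449

Variance = 152.2449


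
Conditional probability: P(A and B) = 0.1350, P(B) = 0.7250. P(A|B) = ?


P(A|B) = 0.1350/0.7250 = 0.1862

P(A|B) = 0.1862


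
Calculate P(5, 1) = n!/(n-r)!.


P(5,1) = 5!/4!
= 120/24
= 5

P(5,1) = 5


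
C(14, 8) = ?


C(14,8) = 14!/(8! × 6!)
= 87178291200/(40320 × 720)
= 3003

C(14,8) = 3003


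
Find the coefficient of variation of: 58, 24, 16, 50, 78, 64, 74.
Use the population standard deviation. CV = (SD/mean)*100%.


Mean = 52.0000
SD = 22.1166
CV = (22.1166/52.0000)*100 = 42.5319%

CV = 42.5319%


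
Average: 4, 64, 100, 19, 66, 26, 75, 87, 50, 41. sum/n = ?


Sum = 4 + 64 + 100 + 19 + 66 + 26 + 75 + 87 + 50 + 41 = 532
n = 10
Mean = 532/10 = 53.2000

Mean = 53.2000


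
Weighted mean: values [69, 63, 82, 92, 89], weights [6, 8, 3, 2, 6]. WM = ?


Numerator = 69*6 + 63*8 + 82*3 + 92*2 + 89*6 = 1882
Denominator = 6 + 8 + 3 + 2 + 6 = 25
WM = 1882/25 = 75.2800

WM = 75.2800


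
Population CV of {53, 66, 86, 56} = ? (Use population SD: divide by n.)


Mean = 65.2500
SD = 12.9108
CV = (12.9108/65.2500)*100 = 19.7866%

CV = 19.7866%


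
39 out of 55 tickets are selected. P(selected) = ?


P = 39/55 = 0.7091

P = 0.7091


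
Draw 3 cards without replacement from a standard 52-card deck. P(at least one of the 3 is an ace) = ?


P(at least one) = 1 - P(none)
P(none) = (48/52) × (47/51) × (46/50) = 0.782624
P(at least one) = 1 - 0.782624 = 0.2174

P = 0.2174


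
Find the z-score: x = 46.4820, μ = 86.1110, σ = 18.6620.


z = (46.4820 - 86.1110)/18.6620
= -39.6290/18.6620
= -2.1235

z = -2.1235


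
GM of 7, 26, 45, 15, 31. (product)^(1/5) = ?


Product = 7 × 26 × 45 × 15 × 31 = 3808350
GM = 3808350^(1/5) = 20.7084

GM = 20.7084
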